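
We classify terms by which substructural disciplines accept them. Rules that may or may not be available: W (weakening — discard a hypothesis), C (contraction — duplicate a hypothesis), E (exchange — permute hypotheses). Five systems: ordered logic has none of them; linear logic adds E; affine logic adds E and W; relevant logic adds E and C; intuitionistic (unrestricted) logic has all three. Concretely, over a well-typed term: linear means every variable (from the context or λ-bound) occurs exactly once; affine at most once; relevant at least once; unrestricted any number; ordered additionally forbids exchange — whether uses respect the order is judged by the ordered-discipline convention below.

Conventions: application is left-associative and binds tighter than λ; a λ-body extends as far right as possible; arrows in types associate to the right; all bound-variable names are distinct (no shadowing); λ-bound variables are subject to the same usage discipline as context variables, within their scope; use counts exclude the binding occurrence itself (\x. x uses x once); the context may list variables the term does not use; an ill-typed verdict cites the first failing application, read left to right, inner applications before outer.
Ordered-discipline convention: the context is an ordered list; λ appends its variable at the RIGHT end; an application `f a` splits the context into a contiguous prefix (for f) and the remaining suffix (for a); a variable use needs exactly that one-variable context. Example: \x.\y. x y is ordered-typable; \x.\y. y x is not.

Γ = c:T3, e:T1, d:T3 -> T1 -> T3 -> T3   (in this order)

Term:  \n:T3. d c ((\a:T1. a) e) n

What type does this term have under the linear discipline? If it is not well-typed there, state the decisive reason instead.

term : T3 -> T3
use counts: c: 1; e: 1; d: 1; n (bound): 1; a (bound): 1
uses in reading order: d, c, a, e, n
typing: well-typed — term : T3 -> T3
across the five disciplines: ordered ✗ · linear ✓ · affine ✓ · relevant ✓ · unrestricted ✓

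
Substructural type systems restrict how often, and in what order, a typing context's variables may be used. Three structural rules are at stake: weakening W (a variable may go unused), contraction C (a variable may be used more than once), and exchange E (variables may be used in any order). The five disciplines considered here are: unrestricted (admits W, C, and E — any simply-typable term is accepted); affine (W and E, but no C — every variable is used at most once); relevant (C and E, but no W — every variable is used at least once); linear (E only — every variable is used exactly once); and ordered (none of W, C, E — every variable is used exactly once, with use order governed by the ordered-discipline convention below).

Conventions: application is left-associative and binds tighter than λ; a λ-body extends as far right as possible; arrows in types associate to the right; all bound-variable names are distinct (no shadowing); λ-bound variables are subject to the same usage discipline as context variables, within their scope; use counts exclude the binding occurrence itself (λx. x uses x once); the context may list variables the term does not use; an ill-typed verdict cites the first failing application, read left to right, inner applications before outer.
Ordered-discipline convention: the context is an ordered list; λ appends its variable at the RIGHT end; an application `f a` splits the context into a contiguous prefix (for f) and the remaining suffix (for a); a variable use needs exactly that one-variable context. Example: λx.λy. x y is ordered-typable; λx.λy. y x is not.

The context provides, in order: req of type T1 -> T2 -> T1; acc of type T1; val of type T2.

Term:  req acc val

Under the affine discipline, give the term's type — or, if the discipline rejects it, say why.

term : T1
usage: req ×1, acc ×1, val ×1
use order (left to right): req, acc, val
typing: well-typed at T1
across the five disciplines: ordered ✓, linear ✓, affine ✓, relevant ✓, unrestricted ✓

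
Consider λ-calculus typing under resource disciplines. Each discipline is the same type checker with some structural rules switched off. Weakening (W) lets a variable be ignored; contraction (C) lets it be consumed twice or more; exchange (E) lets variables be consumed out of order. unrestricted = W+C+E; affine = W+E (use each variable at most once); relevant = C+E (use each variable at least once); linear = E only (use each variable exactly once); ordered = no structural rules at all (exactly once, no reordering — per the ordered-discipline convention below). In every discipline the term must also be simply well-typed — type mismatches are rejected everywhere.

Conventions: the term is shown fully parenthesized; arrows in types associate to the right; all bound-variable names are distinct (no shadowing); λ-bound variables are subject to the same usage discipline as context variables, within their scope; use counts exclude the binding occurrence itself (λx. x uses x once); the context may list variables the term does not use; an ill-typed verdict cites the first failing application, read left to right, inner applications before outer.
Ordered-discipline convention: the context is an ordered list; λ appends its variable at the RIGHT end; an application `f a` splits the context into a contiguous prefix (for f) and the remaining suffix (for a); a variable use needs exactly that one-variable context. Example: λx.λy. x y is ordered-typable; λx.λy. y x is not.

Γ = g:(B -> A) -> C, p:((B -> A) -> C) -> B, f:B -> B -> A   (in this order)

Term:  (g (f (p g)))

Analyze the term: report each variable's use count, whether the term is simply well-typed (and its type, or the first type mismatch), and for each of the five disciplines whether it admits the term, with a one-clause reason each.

counts: g: 2; p: 1; f: 1
left-to-right use order: g, f, p, g
typing: well-typed at C
ordered: ✗, uses contraction: g ×2
linear: ✗, uses contraction: g ×2
affine: ✗, uses contraction: g ×2
relevant: ✓, every one of g, p, f appears
unrestricted: ✓, simply typable at C; W, C, E all held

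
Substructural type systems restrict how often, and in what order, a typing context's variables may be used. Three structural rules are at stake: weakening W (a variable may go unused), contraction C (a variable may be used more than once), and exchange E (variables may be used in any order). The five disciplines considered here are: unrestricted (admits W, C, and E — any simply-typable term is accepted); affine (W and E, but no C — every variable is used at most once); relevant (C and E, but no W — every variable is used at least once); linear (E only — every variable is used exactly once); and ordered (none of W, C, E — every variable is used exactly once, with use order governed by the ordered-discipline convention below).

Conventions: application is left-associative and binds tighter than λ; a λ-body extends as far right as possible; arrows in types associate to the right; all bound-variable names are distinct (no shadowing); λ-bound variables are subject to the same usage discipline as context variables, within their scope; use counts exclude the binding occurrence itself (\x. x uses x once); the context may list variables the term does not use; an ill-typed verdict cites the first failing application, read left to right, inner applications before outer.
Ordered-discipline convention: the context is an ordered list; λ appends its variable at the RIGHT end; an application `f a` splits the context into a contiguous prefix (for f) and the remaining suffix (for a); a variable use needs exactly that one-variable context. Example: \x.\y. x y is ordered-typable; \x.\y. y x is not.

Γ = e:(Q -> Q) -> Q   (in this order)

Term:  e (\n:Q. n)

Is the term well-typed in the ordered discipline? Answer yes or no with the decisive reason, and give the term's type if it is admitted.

yes — one use each (e, n); ordered split holds; term : Q
usage: e=1; n [bound]=1
order of uses: e, n
typing: well-typed at Q
summary: ordered ✓ | linear ✓ | affine ✓ | relevant ✓ | unrestricted ✓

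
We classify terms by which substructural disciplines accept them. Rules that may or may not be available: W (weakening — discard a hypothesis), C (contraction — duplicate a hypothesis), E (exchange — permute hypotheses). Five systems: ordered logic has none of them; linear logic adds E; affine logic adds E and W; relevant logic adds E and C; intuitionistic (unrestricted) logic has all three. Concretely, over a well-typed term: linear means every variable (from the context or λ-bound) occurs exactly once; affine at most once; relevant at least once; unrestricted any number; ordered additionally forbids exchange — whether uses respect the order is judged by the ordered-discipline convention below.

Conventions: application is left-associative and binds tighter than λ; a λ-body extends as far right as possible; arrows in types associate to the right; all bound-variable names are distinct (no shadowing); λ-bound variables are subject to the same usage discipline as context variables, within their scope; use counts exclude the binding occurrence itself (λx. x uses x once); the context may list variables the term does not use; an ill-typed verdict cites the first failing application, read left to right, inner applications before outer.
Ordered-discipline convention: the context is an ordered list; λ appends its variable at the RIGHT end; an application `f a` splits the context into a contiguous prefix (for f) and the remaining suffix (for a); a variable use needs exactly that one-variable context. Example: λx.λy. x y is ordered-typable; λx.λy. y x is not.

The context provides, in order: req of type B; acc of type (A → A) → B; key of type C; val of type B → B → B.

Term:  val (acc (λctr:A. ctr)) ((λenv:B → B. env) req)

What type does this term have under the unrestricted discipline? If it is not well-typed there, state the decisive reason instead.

not well-typed under unrestricted — a type mismatch blocks all five
variable uses: req=1, acc=1, key=0, val=1, ctr (bound)=1, env (bound)=1
use order (left to right): val, acc, ctr, env, req
typing: ill-typed: an argument B mismatches the expected B → B
per-discipline verdicts: ordered ✗ · linear ✗ · affine ✗ · relevant ✗ · unrestricted ✗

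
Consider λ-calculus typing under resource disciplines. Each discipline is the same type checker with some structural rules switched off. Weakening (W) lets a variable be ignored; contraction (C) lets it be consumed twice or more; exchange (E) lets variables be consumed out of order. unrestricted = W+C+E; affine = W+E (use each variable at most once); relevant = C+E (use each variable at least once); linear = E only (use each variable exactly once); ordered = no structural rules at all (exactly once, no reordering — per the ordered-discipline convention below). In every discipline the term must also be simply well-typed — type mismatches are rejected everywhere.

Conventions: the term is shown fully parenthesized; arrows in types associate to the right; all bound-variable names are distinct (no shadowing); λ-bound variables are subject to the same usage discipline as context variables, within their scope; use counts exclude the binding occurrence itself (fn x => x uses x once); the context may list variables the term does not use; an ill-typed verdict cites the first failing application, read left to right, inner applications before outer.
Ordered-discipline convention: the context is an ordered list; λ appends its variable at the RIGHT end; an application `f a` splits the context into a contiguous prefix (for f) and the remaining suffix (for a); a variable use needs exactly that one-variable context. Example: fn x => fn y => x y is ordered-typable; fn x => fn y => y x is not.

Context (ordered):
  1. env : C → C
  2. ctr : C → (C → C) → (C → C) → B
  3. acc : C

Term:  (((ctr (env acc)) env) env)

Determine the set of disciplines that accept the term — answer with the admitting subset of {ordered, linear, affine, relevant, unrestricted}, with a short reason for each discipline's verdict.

admitting disciplines: relevant, unrestricted
variable uses: env: 3×, ctr: 1×, acc: 1×
uses in reading order: ctr, env, acc, env, env
typing: well-typed at B
ordered: ✗ — env ×3 used more than once (contraction)
linear: ✗ — env ×3 used more than once (contraction)
affine: ✗ — env ×3 used more than once (contraction)
relevant: ✓ — every one of env, ctr, acc appears
unrestricted: ✓ — typability at B is all that's needed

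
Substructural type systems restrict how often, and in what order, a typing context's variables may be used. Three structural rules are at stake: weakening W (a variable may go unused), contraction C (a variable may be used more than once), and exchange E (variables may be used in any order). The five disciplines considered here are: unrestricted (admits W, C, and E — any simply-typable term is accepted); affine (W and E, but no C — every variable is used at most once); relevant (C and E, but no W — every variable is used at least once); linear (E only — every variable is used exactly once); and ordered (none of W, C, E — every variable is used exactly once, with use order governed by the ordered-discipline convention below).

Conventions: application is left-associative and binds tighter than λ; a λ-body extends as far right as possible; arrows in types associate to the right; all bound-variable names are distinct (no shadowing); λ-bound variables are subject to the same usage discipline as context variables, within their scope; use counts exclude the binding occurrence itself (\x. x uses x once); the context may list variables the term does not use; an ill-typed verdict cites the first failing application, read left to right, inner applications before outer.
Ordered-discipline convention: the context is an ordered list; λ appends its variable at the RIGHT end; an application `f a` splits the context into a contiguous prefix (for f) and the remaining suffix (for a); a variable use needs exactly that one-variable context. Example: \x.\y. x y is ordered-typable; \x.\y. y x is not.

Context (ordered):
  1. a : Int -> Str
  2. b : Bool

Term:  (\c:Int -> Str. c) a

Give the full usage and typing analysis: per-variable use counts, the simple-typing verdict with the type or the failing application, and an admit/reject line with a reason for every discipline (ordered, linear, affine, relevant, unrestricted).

counts: a ×1; b ×0; c (bound) ×1
use order (left to right): c, a
typing: well-typed at Int -> Str
ordered: ✗ — unused: b — weakening required
linear: ✗ — unused: b — weakening required
affine: ✓ — no duplicate uses among a, b, c
relevant: ✗ — unused: b — weakening required
unrestricted: ✓ — simply typable at Int -> Str; W, C, E all held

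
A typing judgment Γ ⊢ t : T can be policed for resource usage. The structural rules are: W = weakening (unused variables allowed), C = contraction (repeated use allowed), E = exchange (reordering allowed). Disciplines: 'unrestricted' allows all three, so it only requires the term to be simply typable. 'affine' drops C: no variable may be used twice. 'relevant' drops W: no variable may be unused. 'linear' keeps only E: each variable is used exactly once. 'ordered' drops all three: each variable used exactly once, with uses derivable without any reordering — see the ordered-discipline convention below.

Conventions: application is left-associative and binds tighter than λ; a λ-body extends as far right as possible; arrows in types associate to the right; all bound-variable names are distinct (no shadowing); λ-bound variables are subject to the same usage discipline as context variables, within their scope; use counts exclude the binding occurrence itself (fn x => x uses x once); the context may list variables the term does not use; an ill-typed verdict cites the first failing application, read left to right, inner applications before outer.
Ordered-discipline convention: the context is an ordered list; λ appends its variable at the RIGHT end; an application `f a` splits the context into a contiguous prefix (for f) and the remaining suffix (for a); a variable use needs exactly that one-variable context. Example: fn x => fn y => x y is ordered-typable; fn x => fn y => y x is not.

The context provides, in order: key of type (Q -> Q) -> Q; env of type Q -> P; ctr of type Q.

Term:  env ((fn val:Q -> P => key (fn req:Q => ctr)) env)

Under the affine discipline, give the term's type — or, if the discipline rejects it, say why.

not well-typed under affine — env ×2 used more than once (contraction)
variable uses: key: 1, env: 2, ctr: 1, val [bound]: 0, req [bound]: 0
use order (left to right): env, key, ctr, env
typing: the term checks, with type P
summary: ordered ✗ · linear ✗ · affine ✗ · relevant ✗ · unrestricted ✓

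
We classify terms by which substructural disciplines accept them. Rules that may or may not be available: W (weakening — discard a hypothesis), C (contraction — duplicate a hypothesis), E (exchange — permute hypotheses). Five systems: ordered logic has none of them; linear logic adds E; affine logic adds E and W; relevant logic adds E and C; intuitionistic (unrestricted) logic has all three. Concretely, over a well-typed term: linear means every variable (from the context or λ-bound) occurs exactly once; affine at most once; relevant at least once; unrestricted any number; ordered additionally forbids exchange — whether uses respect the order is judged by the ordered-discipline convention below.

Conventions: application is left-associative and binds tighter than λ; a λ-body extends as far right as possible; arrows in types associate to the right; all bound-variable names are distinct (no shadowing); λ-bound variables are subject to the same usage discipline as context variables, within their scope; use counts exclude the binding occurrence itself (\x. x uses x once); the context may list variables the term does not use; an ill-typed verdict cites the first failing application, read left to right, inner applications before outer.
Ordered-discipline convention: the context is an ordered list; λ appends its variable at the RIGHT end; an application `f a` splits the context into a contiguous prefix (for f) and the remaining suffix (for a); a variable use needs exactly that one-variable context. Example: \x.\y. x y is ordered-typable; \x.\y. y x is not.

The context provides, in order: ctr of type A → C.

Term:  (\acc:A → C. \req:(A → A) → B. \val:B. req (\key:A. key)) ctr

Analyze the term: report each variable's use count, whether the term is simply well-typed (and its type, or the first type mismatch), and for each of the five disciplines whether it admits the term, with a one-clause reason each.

usage: ctr=1; acc [bound]=0; req [bound]=1; val [bound]=0; key [bound]=1
uses in reading order: req, key, ctr
typing: the term checks, with type ((A → A) → B) → B → B
ordered: ✗, unused: acc, val — weakening required
linear: ✗, unused: acc, val — weakening required
affine: ✓, at most one use each (ctr, acc, req, val, key)
relevant: ✗, unused: acc, val — weakening required
unrestricted: ✓, well-typed at ((A → A) → B) → B → B; no restrictions here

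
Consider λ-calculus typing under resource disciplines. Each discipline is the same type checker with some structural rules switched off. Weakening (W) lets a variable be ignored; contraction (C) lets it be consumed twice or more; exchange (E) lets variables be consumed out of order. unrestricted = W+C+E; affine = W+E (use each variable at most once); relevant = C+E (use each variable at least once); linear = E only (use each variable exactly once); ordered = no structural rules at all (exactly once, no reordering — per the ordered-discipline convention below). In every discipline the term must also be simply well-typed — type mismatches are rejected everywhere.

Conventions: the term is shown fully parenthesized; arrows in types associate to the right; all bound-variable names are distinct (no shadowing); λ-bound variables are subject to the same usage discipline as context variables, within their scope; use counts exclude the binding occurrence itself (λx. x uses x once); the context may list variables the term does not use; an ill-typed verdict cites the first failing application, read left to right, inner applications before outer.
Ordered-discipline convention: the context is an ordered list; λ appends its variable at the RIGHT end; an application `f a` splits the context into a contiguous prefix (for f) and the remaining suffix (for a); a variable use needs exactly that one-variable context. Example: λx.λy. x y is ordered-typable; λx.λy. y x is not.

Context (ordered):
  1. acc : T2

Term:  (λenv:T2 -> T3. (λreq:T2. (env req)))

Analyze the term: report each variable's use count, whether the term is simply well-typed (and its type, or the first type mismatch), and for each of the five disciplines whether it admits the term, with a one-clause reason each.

use counts: acc ×0; env [bound] ×1; req [bound] ×1
use order (left to right): env, req
typing: well-typed — term : (T2 -> T3) -> T2 -> T3
ordered: ✗ — needs weakening: acc unused
linear: ✗ — needs weakening: acc unused
affine: ✓ — acc, env, req: no repeats, contraction unneeded
relevant: ✗ — needs weakening: acc unused
unrestricted: ✓ — type-checks ((T2 -> T3) -> T2 -> T3) and nothing is barred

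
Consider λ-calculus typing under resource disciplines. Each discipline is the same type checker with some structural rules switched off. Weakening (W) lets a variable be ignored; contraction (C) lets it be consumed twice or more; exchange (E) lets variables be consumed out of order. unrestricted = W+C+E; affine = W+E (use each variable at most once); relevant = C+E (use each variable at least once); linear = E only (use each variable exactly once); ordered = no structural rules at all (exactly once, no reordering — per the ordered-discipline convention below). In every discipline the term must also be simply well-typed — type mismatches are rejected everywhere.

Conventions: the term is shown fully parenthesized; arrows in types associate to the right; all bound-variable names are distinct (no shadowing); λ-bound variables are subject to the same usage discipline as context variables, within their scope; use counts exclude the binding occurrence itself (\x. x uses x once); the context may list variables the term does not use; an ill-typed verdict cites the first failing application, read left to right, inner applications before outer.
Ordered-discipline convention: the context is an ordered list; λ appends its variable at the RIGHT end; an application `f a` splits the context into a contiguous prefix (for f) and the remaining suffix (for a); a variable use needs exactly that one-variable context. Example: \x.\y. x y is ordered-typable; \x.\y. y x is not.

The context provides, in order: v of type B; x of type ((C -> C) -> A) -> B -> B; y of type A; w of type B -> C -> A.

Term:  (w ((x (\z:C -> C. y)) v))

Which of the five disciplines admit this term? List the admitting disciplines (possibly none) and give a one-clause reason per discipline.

accepted by: affine, unrestricted
use counts: v=1, x=1, y=1, w=1, z (λ-bound)=0
order of uses: w, x, y, v
typing: well-typed at C -> A
ordered: ✗ — z never used (weakening)
linear: ✗ — z never used (weakening)
affine: ✓ — at most one use each (v, x, y, w, z)
relevant: ✗ — z never used (weakening)
unrestricted: ✓ — simply typable at C -> A; W, C, E all held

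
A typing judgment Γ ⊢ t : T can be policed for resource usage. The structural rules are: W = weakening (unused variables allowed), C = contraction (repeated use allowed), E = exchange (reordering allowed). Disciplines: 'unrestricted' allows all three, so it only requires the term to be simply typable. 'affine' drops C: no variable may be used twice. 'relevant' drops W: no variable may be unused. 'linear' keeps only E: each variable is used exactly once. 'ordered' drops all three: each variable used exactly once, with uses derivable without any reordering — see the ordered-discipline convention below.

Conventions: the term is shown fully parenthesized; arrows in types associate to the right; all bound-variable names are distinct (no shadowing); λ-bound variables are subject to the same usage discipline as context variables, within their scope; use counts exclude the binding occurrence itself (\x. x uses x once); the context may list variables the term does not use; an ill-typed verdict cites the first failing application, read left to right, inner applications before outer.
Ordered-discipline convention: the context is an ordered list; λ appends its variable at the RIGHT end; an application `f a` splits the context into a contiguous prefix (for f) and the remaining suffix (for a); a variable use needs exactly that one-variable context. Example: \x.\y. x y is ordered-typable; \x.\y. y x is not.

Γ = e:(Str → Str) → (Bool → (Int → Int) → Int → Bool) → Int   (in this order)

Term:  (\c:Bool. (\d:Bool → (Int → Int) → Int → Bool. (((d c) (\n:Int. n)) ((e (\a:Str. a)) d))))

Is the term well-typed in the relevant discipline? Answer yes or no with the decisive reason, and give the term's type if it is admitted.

yes — e, c, d, n, a: all used, weakening unneeded; term : Bool → (Bool → (Int → Int) → Int → Bool) → Bool
variable uses: e ×1; c (bound) ×1; d (bound) ×2; n (bound) ×1; a (bound) ×1
uses in reading order: d, c, n, e, a, d
typing: well-typed — term : Bool → (Bool → (Int → Int) → Int → Bool) → Bool
across the five disciplines: ordered ✗; linear ✗; affine ✗; relevant ✓; unrestricted ✓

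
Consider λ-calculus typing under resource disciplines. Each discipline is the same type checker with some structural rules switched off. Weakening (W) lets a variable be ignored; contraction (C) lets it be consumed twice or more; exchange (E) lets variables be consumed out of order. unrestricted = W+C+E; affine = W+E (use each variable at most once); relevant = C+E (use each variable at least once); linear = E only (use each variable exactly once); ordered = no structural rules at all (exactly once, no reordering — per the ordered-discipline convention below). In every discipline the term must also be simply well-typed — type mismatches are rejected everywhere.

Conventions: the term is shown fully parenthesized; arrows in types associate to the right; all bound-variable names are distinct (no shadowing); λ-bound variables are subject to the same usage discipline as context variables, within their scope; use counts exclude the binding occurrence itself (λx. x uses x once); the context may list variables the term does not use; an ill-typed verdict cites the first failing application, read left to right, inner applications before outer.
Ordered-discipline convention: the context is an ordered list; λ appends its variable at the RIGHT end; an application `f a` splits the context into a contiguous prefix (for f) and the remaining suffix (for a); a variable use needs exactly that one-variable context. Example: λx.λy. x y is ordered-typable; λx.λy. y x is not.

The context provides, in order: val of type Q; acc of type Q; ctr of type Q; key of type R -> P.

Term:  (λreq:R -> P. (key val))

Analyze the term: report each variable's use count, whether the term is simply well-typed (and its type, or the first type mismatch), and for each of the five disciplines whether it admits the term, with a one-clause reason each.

variable uses: val: 1, acc: 0, ctr: 0, key: 1, req [bound]: 0
order of uses: key, val
typing: ill-typed: an argument Q mismatches the expected R
ordered: ✗ — a type mismatch blocks all five
linear: ✗ — the type mismatch rejects it
affine: ✗ — not simply typable
relevant: ✗ — fails simple typing
unrestricted: ✗ — a type mismatch blocks all five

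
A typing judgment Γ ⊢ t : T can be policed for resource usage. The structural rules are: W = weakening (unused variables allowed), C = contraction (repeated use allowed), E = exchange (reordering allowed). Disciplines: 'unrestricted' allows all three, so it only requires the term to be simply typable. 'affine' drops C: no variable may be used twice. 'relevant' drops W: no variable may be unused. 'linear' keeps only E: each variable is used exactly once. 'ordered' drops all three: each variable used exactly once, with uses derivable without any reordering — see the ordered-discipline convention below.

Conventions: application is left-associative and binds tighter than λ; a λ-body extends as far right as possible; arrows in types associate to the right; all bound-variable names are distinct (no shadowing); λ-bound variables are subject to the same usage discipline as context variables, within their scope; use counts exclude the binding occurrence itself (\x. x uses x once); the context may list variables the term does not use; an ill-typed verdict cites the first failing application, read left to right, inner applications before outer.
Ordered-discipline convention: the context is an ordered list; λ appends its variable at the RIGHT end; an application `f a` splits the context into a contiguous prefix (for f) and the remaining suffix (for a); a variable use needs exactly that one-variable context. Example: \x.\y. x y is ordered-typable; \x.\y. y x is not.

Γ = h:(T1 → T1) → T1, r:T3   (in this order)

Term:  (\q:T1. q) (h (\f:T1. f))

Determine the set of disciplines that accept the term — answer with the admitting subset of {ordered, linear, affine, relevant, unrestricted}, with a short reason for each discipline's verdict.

admitted by: affine, unrestricted
variable uses: h=1, r=0, q [bound]=1, f [bound]=1
order of uses: q, h, f
typing: ✓ — T1
ordered: ✗, r never used (weakening)
linear: ✗, r never used (weakening)
affine: ✓, none of h, r, q, f used more than once
relevant: ✗, r never used (weakening)
unrestricted: ✓, simply typable at T1; W, C, E all held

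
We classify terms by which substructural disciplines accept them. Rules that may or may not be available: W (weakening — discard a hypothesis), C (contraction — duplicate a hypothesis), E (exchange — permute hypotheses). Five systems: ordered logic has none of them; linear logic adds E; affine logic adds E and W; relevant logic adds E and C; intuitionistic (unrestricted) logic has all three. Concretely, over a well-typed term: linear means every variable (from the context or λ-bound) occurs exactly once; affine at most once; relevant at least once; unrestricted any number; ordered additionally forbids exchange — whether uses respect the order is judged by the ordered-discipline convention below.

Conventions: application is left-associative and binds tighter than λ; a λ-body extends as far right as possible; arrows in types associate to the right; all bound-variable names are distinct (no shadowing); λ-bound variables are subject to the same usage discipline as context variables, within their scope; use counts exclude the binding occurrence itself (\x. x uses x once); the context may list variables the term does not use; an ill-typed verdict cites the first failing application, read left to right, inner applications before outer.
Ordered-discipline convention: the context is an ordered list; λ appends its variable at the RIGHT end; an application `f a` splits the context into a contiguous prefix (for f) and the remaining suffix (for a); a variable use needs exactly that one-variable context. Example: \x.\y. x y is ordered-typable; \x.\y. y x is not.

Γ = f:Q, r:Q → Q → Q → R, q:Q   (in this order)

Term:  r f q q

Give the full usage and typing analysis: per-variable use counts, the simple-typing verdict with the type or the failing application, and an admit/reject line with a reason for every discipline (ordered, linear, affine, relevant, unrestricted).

usage: f ×1, r ×1, q ×2
use order (left to right): r, f, q, q
typing: ✓ — R
ordered: ✗ — repeated use of q ×2
linear: ✗ — repeated use of q ×2
affine: ✗ — repeated use of q ×2
relevant: ✓ — at least one use each (f, r, q)
unrestricted: ✓ — simply typable at R; W, C, E all held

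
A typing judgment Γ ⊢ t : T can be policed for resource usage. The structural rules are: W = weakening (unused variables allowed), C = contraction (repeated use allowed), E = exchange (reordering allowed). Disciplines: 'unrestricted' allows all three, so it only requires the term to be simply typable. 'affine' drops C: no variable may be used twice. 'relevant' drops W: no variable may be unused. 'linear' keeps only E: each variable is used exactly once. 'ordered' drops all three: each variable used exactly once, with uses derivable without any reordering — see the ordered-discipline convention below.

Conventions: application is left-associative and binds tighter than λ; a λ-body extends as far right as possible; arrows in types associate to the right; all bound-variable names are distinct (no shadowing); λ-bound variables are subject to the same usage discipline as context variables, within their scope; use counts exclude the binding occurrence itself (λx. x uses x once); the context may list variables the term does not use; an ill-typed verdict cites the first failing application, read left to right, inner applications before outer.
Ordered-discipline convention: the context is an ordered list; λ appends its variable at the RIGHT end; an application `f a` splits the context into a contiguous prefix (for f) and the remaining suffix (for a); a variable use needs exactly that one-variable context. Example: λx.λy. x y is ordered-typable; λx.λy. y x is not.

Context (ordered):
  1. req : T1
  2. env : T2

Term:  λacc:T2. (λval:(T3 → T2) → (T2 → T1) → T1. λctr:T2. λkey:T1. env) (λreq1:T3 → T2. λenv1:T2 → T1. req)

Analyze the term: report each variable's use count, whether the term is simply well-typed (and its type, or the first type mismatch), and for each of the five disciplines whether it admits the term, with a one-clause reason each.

use counts: req ×1, env ×1, acc (bound) ×0, val (bound) ×0, ctr (bound) ×0, key (bound) ×0, req1 (bound) ×0, env1 (bound) ×0
left-to-right use order: env, req
typing: ✓ — T2 → T2 → T1 → T2
ordered ✗ (acc, val, ctr, key, req1, env1 left unused)
linear ✗ (acc, val, ctr, key, req1, env1 left unused)
affine ✓ (no duplicate uses among req, env, acc, val, ctr, key, req1, env1)
relevant ✗ (acc, val, ctr, key, req1, env1 left unused)
unrestricted ✓ (typability at T2 → T2 → T1 → T2 is all that's needed)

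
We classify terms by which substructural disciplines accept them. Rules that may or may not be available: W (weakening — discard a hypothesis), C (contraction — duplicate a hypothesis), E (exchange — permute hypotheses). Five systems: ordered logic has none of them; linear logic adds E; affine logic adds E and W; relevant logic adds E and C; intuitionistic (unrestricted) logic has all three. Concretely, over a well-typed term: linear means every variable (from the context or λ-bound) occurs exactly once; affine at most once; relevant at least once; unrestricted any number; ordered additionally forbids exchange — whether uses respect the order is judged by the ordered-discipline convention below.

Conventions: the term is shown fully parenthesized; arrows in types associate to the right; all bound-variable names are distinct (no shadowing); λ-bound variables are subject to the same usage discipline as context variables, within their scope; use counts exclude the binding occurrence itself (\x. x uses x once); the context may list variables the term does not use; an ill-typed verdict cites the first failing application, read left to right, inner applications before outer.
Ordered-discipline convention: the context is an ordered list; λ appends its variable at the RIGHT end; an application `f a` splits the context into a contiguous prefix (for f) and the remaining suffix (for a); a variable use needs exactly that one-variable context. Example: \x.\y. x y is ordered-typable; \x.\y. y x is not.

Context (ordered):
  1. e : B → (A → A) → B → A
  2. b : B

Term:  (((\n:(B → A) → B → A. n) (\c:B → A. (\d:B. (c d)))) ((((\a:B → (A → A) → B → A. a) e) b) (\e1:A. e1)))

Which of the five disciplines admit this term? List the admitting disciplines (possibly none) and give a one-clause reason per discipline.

admitted by: ordered, linear, affine, relevant, unrestricted
use counts: e: 1, b: 1, n (λ-bound): 1, c (λ-bound): 1, d (λ-bound): 1, a (λ-bound): 1, e1 (λ-bound): 1
uses in reading order: n, c, d, a, e, b, e1
typing: well-typed — term : B → A
ordered: ✓ — e, b, n, c, d, a, e1: once each, no exchange needed
linear: ✓ — e, b, n, c, d, a, e1: one use apiece
affine: ✓ — no duplicate uses among e, b, n, c, d, a, e1
relevant: ✓ — none of e, b, n, c, d, a, e1 goes unused
unrestricted: ✓ — simply typable at B → A; W, C, E all held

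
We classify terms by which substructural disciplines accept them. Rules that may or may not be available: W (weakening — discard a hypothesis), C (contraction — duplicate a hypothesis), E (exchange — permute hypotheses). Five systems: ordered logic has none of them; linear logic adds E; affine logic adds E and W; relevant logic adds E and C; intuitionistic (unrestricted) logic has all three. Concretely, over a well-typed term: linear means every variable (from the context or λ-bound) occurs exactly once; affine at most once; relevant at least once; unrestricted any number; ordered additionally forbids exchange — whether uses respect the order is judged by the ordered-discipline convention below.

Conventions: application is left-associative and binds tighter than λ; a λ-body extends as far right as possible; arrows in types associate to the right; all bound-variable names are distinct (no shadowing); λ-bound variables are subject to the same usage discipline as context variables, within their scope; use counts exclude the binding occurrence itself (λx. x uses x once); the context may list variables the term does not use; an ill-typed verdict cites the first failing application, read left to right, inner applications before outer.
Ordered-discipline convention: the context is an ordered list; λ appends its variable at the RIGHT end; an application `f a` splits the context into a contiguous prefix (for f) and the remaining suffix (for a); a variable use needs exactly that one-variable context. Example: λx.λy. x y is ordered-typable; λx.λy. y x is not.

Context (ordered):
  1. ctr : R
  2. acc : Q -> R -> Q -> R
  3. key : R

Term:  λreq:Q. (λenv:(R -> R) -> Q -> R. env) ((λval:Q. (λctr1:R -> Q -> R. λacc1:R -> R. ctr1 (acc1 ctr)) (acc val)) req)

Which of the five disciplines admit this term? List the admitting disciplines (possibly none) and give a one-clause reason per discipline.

admitting disciplines: affine, unrestricted
counts: ctr ×1; acc ×1; key ×0; req (bound) ×1; env (bound) ×1; val (bound) ×1; ctr1 (bound) ×1; acc1 (bound) ×1
order of uses: env, ctr1, acc1, ctr, acc, val, req
typing: the term checks, with type Q -> (R -> R) -> Q -> R
ordered ✗ (key never used (weakening))
linear ✗ (key never used (weakening))
affine ✓ (ctr, acc, key, req, env, val, ctr1, acc1: no repeats, contraction unneeded)
relevant ✗ (key never used (weakening))
unrestricted ✓ (simply typable at Q -> (R -> R) -> Q -> R; W, C, E all held)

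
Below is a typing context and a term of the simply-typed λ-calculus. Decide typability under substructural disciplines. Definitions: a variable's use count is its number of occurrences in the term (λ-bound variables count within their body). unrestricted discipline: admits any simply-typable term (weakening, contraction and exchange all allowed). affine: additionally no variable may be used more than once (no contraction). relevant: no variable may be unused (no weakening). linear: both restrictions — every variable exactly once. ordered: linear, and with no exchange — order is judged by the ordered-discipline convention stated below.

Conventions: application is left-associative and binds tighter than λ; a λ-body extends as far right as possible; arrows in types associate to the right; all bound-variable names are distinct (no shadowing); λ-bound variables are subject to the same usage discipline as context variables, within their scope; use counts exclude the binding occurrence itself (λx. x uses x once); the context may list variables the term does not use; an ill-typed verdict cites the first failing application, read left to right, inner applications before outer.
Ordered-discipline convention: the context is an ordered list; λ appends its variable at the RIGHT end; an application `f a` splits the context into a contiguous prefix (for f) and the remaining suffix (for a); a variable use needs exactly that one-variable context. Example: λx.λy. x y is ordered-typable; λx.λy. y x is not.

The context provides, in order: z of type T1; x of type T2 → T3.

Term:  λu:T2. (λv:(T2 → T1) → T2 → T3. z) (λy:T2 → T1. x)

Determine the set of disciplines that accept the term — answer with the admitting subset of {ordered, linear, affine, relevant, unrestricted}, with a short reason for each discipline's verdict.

accepted by: affine, unrestricted
variable uses: z=1, x=1, u (λ-bound)=0, v (λ-bound)=0, y (λ-bound)=0
use order (left to right): z, x
typing: well-typed — term : T2 → T1
ordered: ✗, needs weakening: u, v, y unused
linear: ✗, needs weakening: u, v, y unused
affine: ✓, no duplicate uses among z, x, u, v, y
relevant: ✗, needs weakening: u, v, y unused
unrestricted: ✓, well-typed at T2 → T1; no restrictions here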